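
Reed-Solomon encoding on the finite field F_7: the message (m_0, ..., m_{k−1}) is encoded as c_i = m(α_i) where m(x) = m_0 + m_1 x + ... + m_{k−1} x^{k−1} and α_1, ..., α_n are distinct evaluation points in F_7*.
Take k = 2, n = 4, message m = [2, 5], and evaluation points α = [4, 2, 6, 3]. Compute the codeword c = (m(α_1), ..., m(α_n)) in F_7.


c = [1, 5, 4, 3]

Message polynomial: m(x) = 2 + 5·x (mod 7).
For each evaluation point α_i, compute m(α_i) mod 7:
  α_1 = 4: Horner steps 5 → 1, so m(4) = 1.
  α_2 = 2: Horner steps 5 → 5, so m(2) = 5.
  α_3 = 6: Horner steps 5 → 4, so m(6) = 4.
  α_4 = 3: Horner steps 5 → 3, so m(3) = 3.
Codeword c = [1, 5, 4, 3] ∈ F_7^4.


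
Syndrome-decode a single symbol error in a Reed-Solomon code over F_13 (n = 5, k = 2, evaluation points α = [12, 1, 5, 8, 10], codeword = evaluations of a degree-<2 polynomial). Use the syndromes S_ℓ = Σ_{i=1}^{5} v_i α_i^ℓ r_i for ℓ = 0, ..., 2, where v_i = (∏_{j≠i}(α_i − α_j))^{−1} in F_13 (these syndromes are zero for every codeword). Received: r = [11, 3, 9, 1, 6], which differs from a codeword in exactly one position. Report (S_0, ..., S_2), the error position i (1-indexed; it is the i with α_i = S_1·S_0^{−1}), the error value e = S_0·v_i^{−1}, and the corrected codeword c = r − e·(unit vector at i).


S = (1, 5, 12), error at position 3, error magnitude e = 9, c = [11, 3, 0, 1, 6].

Step 1: column multipliers v_i = (∏_{j≠i}(α_i − α_j))^{−1} mod 13.
  i = 1 (α = 12): (12−1)(12−5)(12−8)(12−10) = 11·7·4·2 = 616 ≡ 5, so v_1 = 5^{−1} = 8 (mod 13).
  i = 2 (α = 1): (1−12)(1−5)(1−8)(1−10) = (−11)·(−4)·(−7)·(−9) = 2772 ≡ 3, so v_2 = 3^{−1} = 9 (mod 13).
  i = 3 (α = 5): (5−12)(5−1)(5−8)(5−10) = (−7)·4·(−3)·(−5) = −420 ≡ 9, so v_3 = 9^{−1} = 3 (mod 13).
  i = 4 (α = 8): (8−12)(8−1)(8−5)(8−10) = (−4)·7·3·(−2) = 168 ≡ 12, so v_4 = 12^{−1} = 12 (mod 13).
  i = 5 (α = 10): (10−12)(10−1)(10−5)(10−8) = (−2)·9·5·2 = −180 ≡ 2, so v_5 = 2^{−1} = 7 (mod 13).
  v = [8, 9, 3, 12, 7].
Step 2: syndromes of r = [11, 3, 9, 1, 6] (all sums mod 13).
  S_0 = Σ v_i r_i = 8·11 + 9·3 + 3·9 + 12·1 + 7·6 = 196 ≡ 1.
  S_1 = Σ v_i α_i r_i = 8·12·11 + 9·1·3 + 3·5·9 + 12·8·1 + 7·10·6 = 1734 ≡ 5.
  α_i^2 mod 13 = [1, 1, 12, 12, 9].
  S_2 = Σ v_i α_i^2 r_i = 8·1·11 + 9·1·3 + 3·12·9 + 12·12·1 + 7·9·6 = 961 ≡ 12.
  S = (1, 5, 12) ≠ 0, so r is not a codeword (an error is present).
Step 3: locate the error. For a single error e at position i, S_ℓ = v_i·e·α_i^ℓ, so α_err = S_1/S_0.
  S_0^{−1} = 1^{−1} = 1 (mod 13), so α_err = 5·1 = 5 ≡ 5 = α_3. Error position i = 3.
  Consistency check: S_2/S_1 = 12·8 = 96 ≡ 5 = α_err ✓ (single-error assumption holds).
Step 4: error magnitude e = S_0/v_3 = S_0·∏_{j≠3}(α_3 − α_j) = 1·9 = 9 ≡ 9 (mod 13).
Step 5: correct position 3: c_3 = r_3 − e = 9 − 9 ≡ 0 (mod 13). Hence c = [11, 3, 0, 1, 6].
  Check: interpolating c through the α_i gives m(x) = 7 + 9·x (degree < 2) with m(α_i) = c_i for every i, so c is indeed a codeword.


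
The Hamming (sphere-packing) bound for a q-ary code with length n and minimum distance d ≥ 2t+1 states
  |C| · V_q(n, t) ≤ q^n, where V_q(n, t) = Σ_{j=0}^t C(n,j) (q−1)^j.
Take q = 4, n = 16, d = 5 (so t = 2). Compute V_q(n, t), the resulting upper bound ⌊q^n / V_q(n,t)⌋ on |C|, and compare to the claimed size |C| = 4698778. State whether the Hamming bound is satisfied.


V_q(n, t) = 1129, q^n = 4294967296, Hamming bound = 3804222, |C| = 4698778 > bound (violated).

Step 1: Compute V_q(n, t) = Σ_{j=0}^2 C(n, j) (q−1)^j.
  j = 0: C(16,0)·(3)^0 = 1·1 = 1.
  j = 1: C(16,1)·(3)^1 = 16·3 = 48.
  j = 2: C(16,2)·(3)^2 = 120·9 = 1080.
  V_q(n, t) = 1 + 48 + 1080 = 1129.
Step 2: q^n = 4^16 = 4294967296.
Step 3: Hamming bound ⌊q^n / V_q(n,t)⌋ = ⌊4294967296/1129⌋ = 3804222.
Step 4: Compare |C| = 4698778 to 3804222: violated.
The claimed |C| lies above the Hamming bound, so no 4-ary code of length 16 with d ≥ 5 can have 4698778 codewords.


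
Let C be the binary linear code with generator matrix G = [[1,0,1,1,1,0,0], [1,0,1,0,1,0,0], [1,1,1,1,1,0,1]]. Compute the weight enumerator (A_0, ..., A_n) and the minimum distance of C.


Weight distribution: A_0 = 1, A_1 = 1, A_2 = 1, A_3 = 2, A_4 = 1, A_5 = 1, A_6 = 1. Minimum distance d = 1.

Enumerate all 2^3 = 8 messages m ∈ F_2^3.
For each, compute codeword c = mG in F_2^7, then tally its weight.
  m = 000 → c = 0000000, weight = 0.
  m = 100 → c = 1011100, weight = 4.
  m = 010 → c = 1010100, weight = 3.
  m = 110 → c = 0001000, weight = 1.
  m = 001 → c = 1111101, weight = 6.
  m = 101 → c = 0100001, weight = 2.
  m = 011 → c = 0101001, weight = 3.
  m = 111 → c = 1110101, weight = 5.
Tally weights:
  weight 0: 1 codewords.
  weight 1: 1 codewords.
  weight 2: 1 codewords.
  weight 3: 2 codewords.
  weight 4: 1 codewords.
  weight 5: 1 codewords.
  weight 6: 1 codewords.
Minimum distance d = smallest w > 0 with A_w > 0 = 1.
Sanity: Σ A_w = 8 = 2^3 = 8 ✓.


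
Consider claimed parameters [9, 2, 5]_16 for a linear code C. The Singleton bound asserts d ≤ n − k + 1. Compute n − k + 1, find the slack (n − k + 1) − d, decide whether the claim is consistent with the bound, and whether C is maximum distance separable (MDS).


Singleton RHS = n − k + 1 = 8, slack = 3, bound satisfied, not MDS.

Singleton bound: d ≤ n − k + 1.
Here n = 9, k = 2, so n − k + 1 = 8.
Given d = 5, check d ≤ 8: YES.
Slack = (n − k + 1) − d = 3.
The code is NOT MDS (slack = 3 > 0).
Description: the claimed parameters are [9, 2, 5]_16; such a code would be non-MDS.


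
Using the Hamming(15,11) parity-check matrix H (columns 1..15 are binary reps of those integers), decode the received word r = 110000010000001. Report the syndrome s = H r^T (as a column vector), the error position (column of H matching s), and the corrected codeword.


s = (0, 1, 0, 0)^T, error position = 4, corrected codeword c = 110100010000001

Compute s = H r^T mod 2 one row at a time:
  s_1 = 1 + 0 + 0 + 0 + 0 + 0 + 0 + 1 = 2 ≡ 0 (mod 2).
  s_2 = 0 + 0 + 0 + 0 + 0 + 0 + 0 + 1 = 1 ≡ 1 (mod 2).
  s_3 = 1 + 0 + 0 + 0 + 0 + 0 + 0 + 1 = 2 ≡ 0 (mod 2).
  s_4 = 1 + 0 + 0 + 0 + 0 + 0 + 0 + 1 = 2 ≡ 0 (mod 2).
s = (0, 1, 0, 0)^T — this equals column 4 of H (binary 0100), so error is at position 4.
Correct: flip bit 4 of r = 110000010000001 to get c = 110100010000001.


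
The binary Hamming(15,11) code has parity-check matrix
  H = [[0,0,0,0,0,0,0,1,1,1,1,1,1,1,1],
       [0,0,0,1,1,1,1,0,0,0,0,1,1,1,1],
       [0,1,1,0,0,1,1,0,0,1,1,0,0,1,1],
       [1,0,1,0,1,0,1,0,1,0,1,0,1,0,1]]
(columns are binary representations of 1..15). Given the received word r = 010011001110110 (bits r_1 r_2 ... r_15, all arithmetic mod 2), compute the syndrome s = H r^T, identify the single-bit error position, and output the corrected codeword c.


s = (1, 0, 1, 0)^T, error position = 10, corrected codeword c = 010011001010110

Compute s = H r^T mod 2 one row at a time:
  s_1 = 0 + 1 + 1 + 1 + 0 + 1 + 1 + 0 = 5 ≡ 1 (mod 2).
  s_2 = 0 + 1 + 1 + 0 + 0 + 1 + 1 + 0 = 4 ≡ 0 (mod 2).
  s_3 = 1 + 0 + 1 + 0 + 1 + 1 + 1 + 0 = 5 ≡ 1 (mod 2).
  s_4 = 0 + 0 + 1 + 0 + 1 + 1 + 1 + 0 = 4 ≡ 0 (mod 2).
s = (1, 0, 1, 0)^T — this equals column 10 of H (binary 1010), so error is at position 10.
Correct: flip bit 10 of r = 010011001110110 to get c = 010011001010110.


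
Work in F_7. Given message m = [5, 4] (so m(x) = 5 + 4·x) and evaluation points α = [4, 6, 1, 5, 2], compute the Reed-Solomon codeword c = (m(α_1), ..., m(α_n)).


c = [0, 1, 2, 4, 6]

Message polynomial: m(x) = 5 + 4·x (mod 7).
For each evaluation point α_i, compute m(α_i) mod 7:
  α_1 = 4: Horner steps 4 → 0, so m(4) = 0.
  α_2 = 6: Horner steps 4 → 1, so m(6) = 1.
  α_3 = 1: Horner steps 4 → 2, so m(1) = 2.
  α_4 = 5: Horner steps 4 → 4, so m(5) = 4.
  α_5 = 2: Horner steps 4 → 6, so m(2) = 6.
Codeword c = [0, 1, 2, 4, 6] ∈ F_7^5.


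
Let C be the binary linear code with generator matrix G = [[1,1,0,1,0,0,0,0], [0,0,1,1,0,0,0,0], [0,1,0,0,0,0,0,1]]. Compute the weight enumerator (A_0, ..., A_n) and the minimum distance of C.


Weight distribution: A_0 = 1, A_2 = 2, A_3 = 4, A_4 = 1. Minimum distance d = 2.

Enumerate all 2^3 = 8 messages m ∈ F_2^3.
For each, compute codeword c = mG in F_2^8, then tally its weight.
  m = 000 → c = 00000000, weight = 0.
  m = 100 → c = 11010000, weight = 3.
  m = 010 → c = 00110000, weight = 2.
  m = 110 → c = 11100000, weight = 3.
  m = 001 → c = 01000001, weight = 2.
  m = 101 → c = 10010001, weight = 3.
  m = 011 → c = 01110001, weight = 4.
  m = 111 → c = 10100001, weight = 3.
Tally weights:
  weight 0: 1 codewords.
  weight 2: 2 codewords.
  weight 3: 4 codewords.
  weight 4: 1 codewords.
Minimum distance d = smallest w > 0 with A_w > 0 = 2.
Sanity: Σ A_w = 8 = 2^3 = 8 ✓.


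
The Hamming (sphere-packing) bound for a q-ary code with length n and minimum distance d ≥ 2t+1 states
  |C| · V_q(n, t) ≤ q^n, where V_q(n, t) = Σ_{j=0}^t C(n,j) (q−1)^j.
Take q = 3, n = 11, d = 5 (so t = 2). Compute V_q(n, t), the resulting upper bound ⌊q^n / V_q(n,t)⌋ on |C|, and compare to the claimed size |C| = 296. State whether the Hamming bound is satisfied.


V_q(n, t) = 243, q^n = 177147, Hamming bound = 729, |C| = 296 ≤ bound (satisfied).

Step 1: Compute V_q(n, t) = Σ_{j=0}^2 C(n, j) (q−1)^j.
  j = 0: C(11,0)·(2)^0 = 1·1 = 1.
  j = 1: C(11,1)·(2)^1 = 11·2 = 22.
  j = 2: C(11,2)·(2)^2 = 55·4 = 220.
  V_q(n, t) = 1 + 22 + 220 = 243.
Step 2: q^n = 3^11 = 177147.
Step 3: Hamming bound ⌊q^n / V_q(n,t)⌋ = ⌊177147/243⌋ = 729.
Step 4: Compare |C| = 296 to 729: satisfied.
The claimed |C| lies below the Hamming bound.


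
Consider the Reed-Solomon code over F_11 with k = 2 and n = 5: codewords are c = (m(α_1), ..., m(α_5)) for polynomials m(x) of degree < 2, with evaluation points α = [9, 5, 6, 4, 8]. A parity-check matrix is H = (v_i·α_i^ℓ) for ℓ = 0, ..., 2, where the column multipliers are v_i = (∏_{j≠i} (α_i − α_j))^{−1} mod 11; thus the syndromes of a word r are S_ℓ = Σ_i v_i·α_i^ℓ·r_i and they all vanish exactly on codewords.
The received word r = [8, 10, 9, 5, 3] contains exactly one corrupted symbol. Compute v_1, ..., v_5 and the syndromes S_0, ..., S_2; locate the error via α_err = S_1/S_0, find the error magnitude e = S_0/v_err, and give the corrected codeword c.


S = (5, 8, 4), error at position 3, error magnitude e = 5, c = [8, 10, 4, 5, 3].

Step 1: column multipliers v_i = (∏_{j≠i}(α_i − α_j))^{−1} mod 11.
  i = 1 (α = 9): (9−5)(9−6)(9−4)(9−8) = 4·3·5·1 = 60 ≡ 5, so v_1 = 5^{−1} = 9 (mod 11).
  i = 2 (α = 5): (5−9)(5−6)(5−4)(5−8) = (−4)·(−1)·1·(−3) = −12 ≡ 10, so v_2 = 10^{−1} = 10 (mod 11).
  i = 3 (α = 6): (6−9)(6−5)(6−4)(6−8) = (−3)·1·2·(−2) = 12 ≡ 1, so v_3 = 1^{−1} = 1 (mod 11).
  i = 4 (α = 4): (4−9)(4−5)(4−6)(4−8) = (−5)·(−1)·(−2)·(−4) = 40 ≡ 7, so v_4 = 7^{−1} = 8 (mod 11).
  i = 5 (α = 8): (8−9)(8−5)(8−6)(8−4) = (−1)·3·2·4 = −24 ≡ 9, so v_5 = 9^{−1} = 5 (mod 11).
  v = [9, 10, 1, 8, 5].
Step 2: syndromes of r = [8, 10, 9, 5, 3] (all sums mod 11).
  S_0 = Σ v_i r_i = 9·8 + 10·10 + 1·9 + 8·5 + 5·3 = 236 ≡ 5.
  S_1 = Σ v_i α_i r_i = 9·9·8 + 10·5·10 + 1·6·9 + 8·4·5 + 5·8·3 = 1482 ≡ 8.
  α_i^2 mod 11 = [4, 3, 3, 5, 9].
  S_2 = Σ v_i α_i^2 r_i = 9·4·8 + 10·3·10 + 1·3·9 + 8·5·5 + 5·9·3 = 950 ≡ 4.
  S = (5, 8, 4) ≠ 0, so r is not a codeword (an error is present).
Step 3: locate the error. For a single error e at position i, S_ℓ = v_i·e·α_i^ℓ, so α_err = S_1/S_0.
  S_0^{−1} = 5^{−1} = 9 (mod 11), so α_err = 8·9 = 72 ≡ 6 = α_3. Error position i = 3.
  Consistency check: S_2/S_1 = 4·7 = 28 ≡ 6 = α_err ✓ (single-error assumption holds).
Step 4: error magnitude e = S_0/v_3 = S_0·∏_{j≠3}(α_3 − α_j) = 5·1 = 5 ≡ 5 (mod 11).
Step 5: correct position 3: c_3 = r_3 − e = 9 − 5 ≡ 4 (mod 11). Hence c = [8, 10, 4, 5, 3].
  Check: interpolating c through the α_i gives m(x) = 7 + 5·x (degree < 2) with m(α_i) = c_i for every i, so c is indeed a codeword.


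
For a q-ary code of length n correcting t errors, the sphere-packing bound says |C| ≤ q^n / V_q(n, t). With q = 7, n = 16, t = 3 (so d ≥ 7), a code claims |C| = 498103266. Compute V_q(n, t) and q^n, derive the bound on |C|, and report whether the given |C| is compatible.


V_q(n, t) = 125377, q^n = 33232930569601, Hamming bound = 265064011, |C| = 498103266 > bound (violated).

Step 1: Compute V_q(n, t) = Σ_{j=0}^3 C(n, j) (q−1)^j.
  j = 0: C(16,0)·(6)^0 = 1·1 = 1.
  j = 1: C(16,1)·(6)^1 = 16·6 = 96.
  j = 2: C(16,2)·(6)^2 = 120·36 = 4320.
  j = 3: C(16,3)·(6)^3 = 560·216 = 120960.
  V_q(n, t) = 1 + 96 + 4320 + 120960 = 125377.
Step 2: q^n = 7^16 = 33232930569601.
Step 3: Hamming bound ⌊q^n / V_q(n,t)⌋ = ⌊33232930569601/125377⌋ = 265064011.
Step 4: Compare |C| = 498103266 to 265064011: violated.
The claimed |C| lies above the Hamming bound, so no 7-ary code of length 16 with d ≥ 7 can have 498103266 codewords.


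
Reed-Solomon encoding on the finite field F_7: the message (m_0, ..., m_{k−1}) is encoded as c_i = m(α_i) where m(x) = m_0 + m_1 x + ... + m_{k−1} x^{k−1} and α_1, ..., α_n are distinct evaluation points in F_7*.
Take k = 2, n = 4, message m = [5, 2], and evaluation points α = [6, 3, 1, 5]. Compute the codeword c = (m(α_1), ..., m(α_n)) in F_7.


c = [3, 4, 0, 1]

Message polynomial: m(x) = 5 + 2·x (mod 7).
For each evaluation point α_i, compute m(α_i) mod 7:
  α_1 = 6: Horner steps 2 → 3, so m(6) = 3.
  α_2 = 3: Horner steps 2 → 4, so m(3) = 4.
  α_3 = 1: Horner steps 2 → 0, so m(1) = 0.
  α_4 = 5: Horner steps 2 → 1, so m(5) = 1.
Codeword c = [3, 4, 0, 1] ∈ F_7^4.


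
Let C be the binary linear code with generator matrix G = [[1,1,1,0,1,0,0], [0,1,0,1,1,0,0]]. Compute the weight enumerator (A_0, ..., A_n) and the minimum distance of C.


Weight distribution: A_0 = 1, A_3 = 2, A_4 = 1. Minimum distance d = 3.

Enumerate all 2^2 = 4 messages m ∈ F_2^2.
For each, compute codeword c = mG in F_2^7, then tally its weight.
  m = 00 → c = 0000000, weight = 0.
  m = 10 → c = 1110100, weight = 4.
  m = 01 → c = 0101100, weight = 3.
  m = 11 → c = 1011000, weight = 3.
Tally weights:
  weight 0: 1 codewords.
  weight 3: 2 codewords.
  weight 4: 1 codewords.
Minimum distance d = smallest w > 0 with A_w > 0 = 3.
Sanity: Σ A_w = 4 = 2^2 = 4 ✓.


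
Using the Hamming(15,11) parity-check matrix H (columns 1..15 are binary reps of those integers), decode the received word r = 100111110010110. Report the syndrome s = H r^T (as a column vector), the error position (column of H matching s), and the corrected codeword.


s = (0, 0, 0, 1)^T, error position = 1, corrected codeword c = 000111110010110

Compute s = H r^T mod 2 one row at a time:
  s_1 = 1 + 0 + 0 + 1 + 0 + 1 + 1 + 0 = 4 ≡ 0 (mod 2).
  s_2 = 1 + 1 + 1 + 1 + 0 + 1 + 1 + 0 = 6 ≡ 0 (mod 2).
  s_3 = 0 + 0 + 1 + 1 + 0 + 1 + 1 + 0 = 4 ≡ 0 (mod 2).
  s_4 = 1 + 0 + 1 + 1 + 0 + 1 + 1 + 0 = 5 ≡ 1 (mod 2).
s = (0, 0, 0, 1)^T — this equals column 1 of H (binary 0001), so error is at position 1.
Correct: flip bit 1 of r = 100111110010110 to get c = 000111110010110.


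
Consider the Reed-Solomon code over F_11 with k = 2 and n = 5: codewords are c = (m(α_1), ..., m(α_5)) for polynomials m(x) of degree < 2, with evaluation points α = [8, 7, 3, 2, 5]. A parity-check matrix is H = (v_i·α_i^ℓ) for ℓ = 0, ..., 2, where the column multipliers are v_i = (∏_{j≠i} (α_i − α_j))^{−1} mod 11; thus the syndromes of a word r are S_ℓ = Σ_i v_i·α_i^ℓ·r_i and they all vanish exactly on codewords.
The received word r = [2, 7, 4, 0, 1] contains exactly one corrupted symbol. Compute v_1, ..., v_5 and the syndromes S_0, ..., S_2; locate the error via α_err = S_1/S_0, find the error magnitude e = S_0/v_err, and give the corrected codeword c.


S = (5, 2, 3), error at position 2, error magnitude e = 9, c = [2, 9, 4, 0, 1].

Step 1: column multipliers v_i = (∏_{j≠i}(α_i − α_j))^{−1} mod 11.
  i = 1 (α = 8): (8−7)(8−3)(8−2)(8−5) = 1·5·6·3 = 90 ≡ 2, so v_1 = 2^{−1} = 6 (mod 11).
  i = 2 (α = 7): (7−8)(7−3)(7−2)(7−5) = (−1)·4·5·2 = −40 ≡ 4, so v_2 = 4^{−1} = 3 (mod 11).
  i = 3 (α = 3): (3−8)(3−7)(3−2)(3−5) = (−5)·(−4)·1·(−2) = −40 ≡ 4, so v_3 = 4^{−1} = 3 (mod 11).
  i = 4 (α = 2): (2−8)(2−7)(2−3)(2−5) = (−6)·(−5)·(−1)·(−3) = 90 ≡ 2, so v_4 = 2^{−1} = 6 (mod 11).
  i = 5 (α = 5): (5−8)(5−7)(5−3)(5−2) = (−3)·(−2)·2·3 = 36 ≡ 3, so v_5 = 3^{−1} = 4 (mod 11).
  v = [6, 3, 3, 6, 4].
Step 2: syndromes of r = [2, 7, 4, 0, 1] (all sums mod 11).
  S_0 = Σ v_i r_i = 6·2 + 3·7 + 3·4 + 6·0 + 4·1 = 49 ≡ 5.
  S_1 = Σ v_i α_i r_i = 6·8·2 + 3·7·7 + 3·3·4 + 6·2·0 + 4·5·1 = 299 ≡ 2.
  α_i^2 mod 11 = [9, 5, 9, 4, 3].
  S_2 = Σ v_i α_i^2 r_i = 6·9·2 + 3·5·7 + 3·9·4 + 6·4·0 + 4·3·1 = 333 ≡ 3.
  S = (5, 2, 3) ≠ 0, so r is not a codeword (an error is present).
Step 3: locate the error. For a single error e at position i, S_ℓ = v_i·e·α_i^ℓ, so α_err = S_1/S_0.
  S_0^{−1} = 5^{−1} = 9 (mod 11), so α_err = 2·9 = 18 ≡ 7 = α_2. Error position i = 2.
  Consistency check: S_2/S_1 = 3·6 = 18 ≡ 7 = α_err ✓ (single-error assumption holds).
Step 4: error magnitude e = S_0/v_2 = S_0·∏_{j≠2}(α_2 − α_j) = 5·4 = 20 ≡ 9 (mod 11).
Step 5: correct position 2: c_2 = r_2 − e = 7 − 9 ≡ 9 (mod 11). Hence c = [2, 9, 4, 0, 1].
  Check: interpolating c through the α_i gives m(x) = 3 + 4·x (degree < 2) with m(α_i) = c_i for every i, so c is indeed a codeword.


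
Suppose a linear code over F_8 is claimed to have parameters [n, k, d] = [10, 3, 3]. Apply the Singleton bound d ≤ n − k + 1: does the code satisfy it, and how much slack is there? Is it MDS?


Singleton RHS = n − k + 1 = 8, slack = 5, bound satisfied, not MDS.

Singleton bound: d ≤ n − k + 1.
Here n = 10, k = 3, so n − k + 1 = 8.
Given d = 3, check d ≤ 8: YES.
Slack = (n − k + 1) − d = 5.
The code is NOT MDS (slack = 5 > 0).
Description: the claimed parameters are [10, 3, 3]_8; such a code would be non-MDS.


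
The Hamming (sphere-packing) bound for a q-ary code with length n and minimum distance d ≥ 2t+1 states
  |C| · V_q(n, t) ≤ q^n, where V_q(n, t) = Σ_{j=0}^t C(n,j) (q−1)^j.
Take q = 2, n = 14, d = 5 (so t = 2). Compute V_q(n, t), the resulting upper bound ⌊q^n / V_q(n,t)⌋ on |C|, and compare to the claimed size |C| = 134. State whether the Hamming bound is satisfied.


V_q(n, t) = 106, q^n = 16384, Hamming bound = 154, |C| = 134 ≤ bound (satisfied).

Step 1: Compute V_q(n, t) = Σ_{j=0}^2 C(n, j) (q−1)^j.
  j = 0: C(14,0)·(1)^0 = 1·1 = 1.
  j = 1: C(14,1)·(1)^1 = 14·1 = 14.
  j = 2: C(14,2)·(1)^2 = 91·1 = 91.
  V_q(n, t) = 1 + 14 + 91 = 106.
Step 2: q^n = 2^14 = 16384.
Step 3: Hamming bound ⌊q^n / V_q(n,t)⌋ = ⌊16384/106⌋ = 154.
Step 4: Compare |C| = 134 to 154: satisfied.
The claimed |C| lies below the Hamming bound.


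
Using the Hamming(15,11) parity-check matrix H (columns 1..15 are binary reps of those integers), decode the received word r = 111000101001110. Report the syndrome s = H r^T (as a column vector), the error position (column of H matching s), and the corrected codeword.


s = (0, 0, 0, 1)^T, error position = 1, corrected codeword c = 011000101001110

Compute s = H r^T mod 2 one row at a time:
  s_1 = 0 + 1 + 0 + 0 + 1 + 1 + 1 + 0 = 4 ≡ 0 (mod 2).
  s_2 = 0 + 0 + 0 + 1 + 1 + 1 + 1 + 0 = 4 ≡ 0 (mod 2).
  s_3 = 1 + 1 + 0 + 1 + 0 + 0 + 1 + 0 = 4 ≡ 0 (mod 2).
  s_4 = 1 + 1 + 0 + 1 + 1 + 0 + 1 + 0 = 5 ≡ 1 (mod 2).
s = (0, 0, 0, 1)^T — this equals column 1 of H (binary 0001), so error is at position 1.
Correct: flip bit 1 of r = 111000101001110 to get c = 011000101001110.


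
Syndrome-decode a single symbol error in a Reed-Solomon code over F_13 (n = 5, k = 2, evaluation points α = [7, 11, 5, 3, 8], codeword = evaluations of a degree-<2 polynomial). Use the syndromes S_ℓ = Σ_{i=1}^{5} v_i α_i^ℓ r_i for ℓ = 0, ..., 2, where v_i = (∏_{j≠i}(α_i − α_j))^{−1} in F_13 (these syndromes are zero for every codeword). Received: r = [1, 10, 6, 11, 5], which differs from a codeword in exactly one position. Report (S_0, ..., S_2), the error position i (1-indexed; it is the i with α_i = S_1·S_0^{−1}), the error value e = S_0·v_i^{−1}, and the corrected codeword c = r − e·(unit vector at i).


S = (8, 10, 6), error at position 2, error magnitude e = 6, c = [1, 4, 6, 11, 5].

Step 1: column multipliers v_i = (∏_{j≠i}(α_i − α_j))^{−1} mod 13.
  i = 1 (α = 7): (7−11)(7−5)(7−3)(7−8) = (−4)·2·4·(−1) = 32 ≡ 6, so v_1 = 6^{−1} = 11 (mod 13).
  i = 2 (α = 11): (11−7)(11−5)(11−3)(11−8) = 4·6·8·3 = 576 ≡ 4, so v_2 = 4^{−1} = 10 (mod 13).
  i = 3 (α = 5): (5−7)(5−11)(5−3)(5−8) = (−2)·(−6)·2·(−3) = −72 ≡ 6, so v_3 = 6^{−1} = 11 (mod 13).
  i = 4 (α = 3): (3−7)(3−11)(3−5)(3−8) = (−4)·(−8)·(−2)·(−5) = 320 ≡ 8, so v_4 = 8^{−1} = 5 (mod 13).
  i = 5 (α = 8): (8−7)(8−11)(8−5)(8−3) = 1·(−3)·3·5 = −45 ≡ 7, so v_5 = 7^{−1} = 2 (mod 13).
  v = [11, 10, 11, 5, 2].
Step 2: syndromes of r = [1, 10, 6, 11, 5] (all sums mod 13).
  S_0 = Σ v_i r_i = 11·1 + 10·10 + 11·6 + 5·11 + 2·5 = 242 ≡ 8.
  S_1 = Σ v_i α_i r_i = 11·7·1 + 10·11·10 + 11·5·6 + 5·3·11 + 2·8·5 = 1752 ≡ 10.
  α_i^2 mod 13 = [10, 4, 12, 9, 12].
  S_2 = Σ v_i α_i^2 r_i = 11·10·1 + 10·4·10 + 11·12·6 + 5·9·11 + 2·12·5 = 1917 ≡ 6.
  S = (8, 10, 6) ≠ 0, so r is not a codeword (an error is present).
Step 3: locate the error. For a single error e at position i, S_ℓ = v_i·e·α_i^ℓ, so α_err = S_1/S_0.
  S_0^{−1} = 8^{−1} = 5 (mod 13), so α_err = 10·5 = 50 ≡ 11 = α_2. Error position i = 2.
  Consistency check: S_2/S_1 = 6·4 = 24 ≡ 11 = α_err ✓ (single-error assumption holds).
Step 4: error magnitude e = S_0/v_2 = S_0·∏_{j≠2}(α_2 − α_j) = 8·4 = 32 ≡ 6 (mod 13).
Step 5: correct position 2: c_2 = r_2 − e = 10 − 6 ≡ 4 (mod 13). Hence c = [1, 4, 6, 11, 5].
  Check: interpolating c through the α_i gives m(x) = 12 + 4·x (degree < 2) with m(α_i) = c_i for every i, so c is indeed a codeword.


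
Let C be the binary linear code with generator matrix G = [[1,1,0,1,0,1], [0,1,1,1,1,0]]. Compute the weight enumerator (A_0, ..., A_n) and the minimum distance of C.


Weight distribution: A_0 = 1, A_4 = 3. Minimum distance d = 4.

Enumerate all 2^2 = 4 messages m ∈ F_2^2.
For each, compute codeword c = mG in F_2^6, then tally its weight.
  m = 00 → c = 000000, weight = 0.
  m = 10 → c = 110101, weight = 4.
  m = 01 → c = 011110, weight = 4.
  m = 11 → c = 101011, weight = 4.
Tally weights:
  weight 0: 1 codewords.
  weight 4: 3 codewords.
Minimum distance d = smallest w > 0 with A_w > 0 = 4.
Sanity: Σ A_w = 4 = 2^2 = 4 ✓.


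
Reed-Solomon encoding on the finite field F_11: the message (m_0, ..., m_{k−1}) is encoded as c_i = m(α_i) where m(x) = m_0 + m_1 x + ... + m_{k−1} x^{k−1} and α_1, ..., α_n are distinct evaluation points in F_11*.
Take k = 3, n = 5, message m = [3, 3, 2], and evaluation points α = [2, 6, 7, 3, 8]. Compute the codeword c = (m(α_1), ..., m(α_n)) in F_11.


c = [6, 5, 1, 8, 1]

Message polynomial: m(x) = 3 + 3·x + 2·x^2 (mod 11).
For each evaluation point α_i, compute m(α_i) mod 11:
  α_1 = 2: Horner steps 2 → 7 → 6, so m(2) = 6.
  α_2 = 6: Horner steps 2 → 4 → 5, so m(6) = 5.
  α_3 = 7: Horner steps 2 → 6 → 1, so m(7) = 1.
  α_4 = 3: Horner steps 2 → 9 → 8, so m(3) = 8.
  α_5 = 8: Horner steps 2 → 8 → 1, so m(8) = 1.
Codeword c = [6, 5, 1, 8, 1] ∈ F_11^5.


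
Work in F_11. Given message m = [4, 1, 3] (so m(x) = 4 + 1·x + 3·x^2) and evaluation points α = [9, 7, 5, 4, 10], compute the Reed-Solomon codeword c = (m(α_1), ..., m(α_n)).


c = [3, 4, 7, 1, 6]

Message polynomial: m(x) = 4 + 1·x + 3·x^2 (mod 11).
For each evaluation point α_i, compute m(α_i) mod 11:
  α_1 = 9: Horner steps 3 → 6 → 3, so m(9) = 3.
  α_2 = 7: Horner steps 3 → 0 → 4, so m(7) = 4.
  α_3 = 5: Horner steps 3 → 5 → 7, so m(5) = 7.
  α_4 = 4: Horner steps 3 → 2 → 1, so m(4) = 1.
  α_5 = 10: Horner steps 3 → 9 → 6, so m(10) = 6.
Codeword c = [3, 4, 7, 1, 6] ∈ F_11^5.


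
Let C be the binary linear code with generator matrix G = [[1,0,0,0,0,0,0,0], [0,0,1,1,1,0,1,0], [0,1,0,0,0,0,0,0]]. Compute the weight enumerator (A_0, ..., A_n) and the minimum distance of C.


Weight distribution: A_0 = 1, A_1 = 2, A_2 = 1, A_4 = 1, A_5 = 2, A_6 = 1. Minimum distance d = 1.

Enumerate all 2^3 = 8 messages m ∈ F_2^3.
For each, compute codeword c = mG in F_2^8, then tally its weight.
  m = 000 → c = 00000000, weight = 0.
  m = 100 → c = 10000000, weight = 1.
  m = 010 → c = 00111010, weight = 4.
  m = 110 → c = 10111010, weight = 5.
  m = 001 → c = 01000000, weight = 1.
  m = 101 → c = 11000000, weight = 2.
  m = 011 → c = 01111010, weight = 5.
  m = 111 → c = 11111010, weight = 6.
Tally weights:
  weight 0: 1 codewords.
  weight 1: 2 codewords.
  weight 2: 1 codewords.
  weight 4: 1 codewords.
  weight 5: 2 codewords.
  weight 6: 1 codewords.
Minimum distance d = smallest w > 0 with A_w > 0 = 1.
Sanity: Σ A_w = 8 = 2^3 = 8 ✓.


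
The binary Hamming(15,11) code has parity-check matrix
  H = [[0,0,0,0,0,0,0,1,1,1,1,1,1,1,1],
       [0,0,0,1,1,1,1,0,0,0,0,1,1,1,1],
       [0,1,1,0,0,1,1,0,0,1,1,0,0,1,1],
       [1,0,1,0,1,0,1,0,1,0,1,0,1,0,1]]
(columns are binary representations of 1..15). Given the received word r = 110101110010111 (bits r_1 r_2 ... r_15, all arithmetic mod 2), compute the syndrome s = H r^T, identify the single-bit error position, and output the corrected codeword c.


s = (1, 0, 0, 1)^T, error position = 9, corrected codeword c = 110101111010111

Compute s = H r^T mod 2 one row at a time:
  s_1 = 1 + 0 + 0 + 1 + 0 + 1 + 1 + 1 = 5 ≡ 1 (mod 2).
  s_2 = 1 + 0 + 1 + 1 + 0 + 1 + 1 + 1 = 6 ≡ 0 (mod 2).
  s_3 = 1 + 0 + 1 + 1 + 0 + 1 + 1 + 1 = 6 ≡ 0 (mod 2).
  s_4 = 1 + 0 + 0 + 1 + 0 + 1 + 1 + 1 = 5 ≡ 1 (mod 2).
s = (1, 0, 0, 1)^T — this equals column 9 of H (binary 1001), so error is at position 9.
Correct: flip bit 9 of r = 110101110010111 to get c = 110101111010111.


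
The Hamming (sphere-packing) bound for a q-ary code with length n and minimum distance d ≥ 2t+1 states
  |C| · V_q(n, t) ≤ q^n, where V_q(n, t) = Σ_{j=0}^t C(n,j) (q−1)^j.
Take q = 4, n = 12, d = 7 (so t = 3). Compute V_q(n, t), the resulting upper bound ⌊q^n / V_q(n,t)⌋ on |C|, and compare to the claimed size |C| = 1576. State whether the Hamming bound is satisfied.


V_q(n, t) = 6571, q^n = 16777216, Hamming bound = 2553, |C| = 1576 ≤ bound (satisfied).

Step 1: Compute V_q(n, t) = Σ_{j=0}^3 C(n, j) (q−1)^j.
  j = 0: C(12,0)·(3)^0 = 1·1 = 1.
  j = 1: C(12,1)·(3)^1 = 12·3 = 36.
  j = 2: C(12,2)·(3)^2 = 66·9 = 594.
  j = 3: C(12,3)·(3)^3 = 220·27 = 5940.
  V_q(n, t) = 1 + 36 + 594 + 5940 = 6571.
Step 2: q^n = 4^12 = 16777216.
Step 3: Hamming bound ⌊q^n / V_q(n,t)⌋ = ⌊16777216/6571⌋ = 2553.
Step 4: Compare |C| = 1576 to 2553: satisfied.
The claimed |C| lies below the Hamming bound.


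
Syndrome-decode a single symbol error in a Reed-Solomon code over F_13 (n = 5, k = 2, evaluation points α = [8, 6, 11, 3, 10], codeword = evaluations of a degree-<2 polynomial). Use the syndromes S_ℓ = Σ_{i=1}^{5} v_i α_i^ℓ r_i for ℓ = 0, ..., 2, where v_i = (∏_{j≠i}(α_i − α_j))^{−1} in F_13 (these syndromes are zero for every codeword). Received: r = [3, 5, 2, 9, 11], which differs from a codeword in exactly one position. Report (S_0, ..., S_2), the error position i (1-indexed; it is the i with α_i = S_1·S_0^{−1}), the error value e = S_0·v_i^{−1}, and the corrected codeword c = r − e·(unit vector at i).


S = (1, 6, 10), error at position 2, error magnitude e = 10, c = [3, 8, 2, 9, 11].

Step 1: column multipliers v_i = (∏_{j≠i}(α_i − α_j))^{−1} mod 13.
  i = 1 (α = 8): (8−6)(8−11)(8−3)(8−10) = 2·(−3)·5·(−2) = 60 ≡ 8, so v_1 = 8^{−1} = 5 (mod 13).
  i = 2 (α = 6): (6−8)(6−11)(6−3)(6−10) = (−2)·(−5)·3·(−4) = −120 ≡ 10, so v_2 = 10^{−1} = 4 (mod 13).
  i = 3 (α = 11): (11−8)(11−6)(11−3)(11−10) = 3·5·8·1 = 120 ≡ 3, so v_3 = 3^{−1} = 9 (mod 13).
  i = 4 (α = 3): (3−8)(3−6)(3−11)(3−10) = (−5)·(−3)·(−8)·(−7) = 840 ≡ 8, so v_4 = 8^{−1} = 5 (mod 13).
  i = 5 (α = 10): (10−8)(10−6)(10−11)(10−3) = 2·4·(−1)·7 = −56 ≡ 9, so v_5 = 9^{−1} = 3 (mod 13).
  v = [5, 4, 9, 5, 3].
Step 2: syndromes of r = [3, 5, 2, 9, 11] (all sums mod 13).
  S_0 = Σ v_i r_i = 5·3 + 4·5 + 9·2 + 5·9 + 3·11 = 131 ≡ 1.
  S_1 = Σ v_i α_i r_i = 5·8·3 + 4·6·5 + 9·11·2 + 5·3·9 + 3·10·11 = 903 ≡ 6.
  α_i^2 mod 13 = [12, 10, 4, 9, 9].
  S_2 = Σ v_i α_i^2 r_i = 5·12·3 + 4·10·5 + 9·4·2 + 5·9·9 + 3·9·11 = 1154 ≡ 10.
  S = (1, 6, 10) ≠ 0, so r is not a codeword (an error is present).
Step 3: locate the error. For a single error e at position i, S_ℓ = v_i·e·α_i^ℓ, so α_err = S_1/S_0.
  S_0^{−1} = 1^{−1} = 1 (mod 13), so α_err = 6·1 = 6 ≡ 6 = α_2. Error position i = 2.
  Consistency check: S_2/S_1 = 10·11 = 110 ≡ 6 = α_err ✓ (single-error assumption holds).
Step 4: error magnitude e = S_0/v_2 = S_0·∏_{j≠2}(α_2 − α_j) = 1·10 = 10 ≡ 10 (mod 13).
Step 5: correct position 2: c_2 = r_2 − e = 5 − 10 ≡ 8 (mod 13). Hence c = [3, 8, 2, 9, 11].
  Check: interpolating c through the α_i gives m(x) = 10 + 4·x (degree < 2) with m(α_i) = c_i for every i, so c is indeed a codeword.


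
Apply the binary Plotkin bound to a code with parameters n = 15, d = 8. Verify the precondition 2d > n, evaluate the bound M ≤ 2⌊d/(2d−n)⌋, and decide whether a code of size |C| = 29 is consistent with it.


Plotkin bound M ≤ 16; given |C| = 29 > bound (violated).

Check applicability: 2d = 16, n = 15.
2d − n = 1 > 0, so Plotkin applies.
Compute d/(2d−n) = 8/1 ≈ 8.0000.
⌊d/(2d−n)⌋ = 8.
Plotkin bound: M ≤ 2·8 = 16.
Given |C| = 29, check: VIOLATED.
This |C| is above the Plotkin bound, so no binary code with n = 15, d = 8 and 29 codewords exists.


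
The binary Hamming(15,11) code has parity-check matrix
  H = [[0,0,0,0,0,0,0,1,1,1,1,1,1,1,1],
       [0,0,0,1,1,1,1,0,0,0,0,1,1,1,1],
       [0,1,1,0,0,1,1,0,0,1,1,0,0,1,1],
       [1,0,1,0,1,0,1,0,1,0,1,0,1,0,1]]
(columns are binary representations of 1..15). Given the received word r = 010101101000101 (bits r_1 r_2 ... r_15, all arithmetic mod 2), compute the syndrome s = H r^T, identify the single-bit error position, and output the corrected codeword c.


s = (1, 1, 0, 0)^T, error position = 12, corrected codeword c = 010101101001101

Compute s = H r^T mod 2 one row at a time:
  s_1 = 0 + 1 + 0 + 0 + 0 + 1 + 0 + 1 = 3 ≡ 1 (mod 2).
  s_2 = 1 + 0 + 1 + 1 + 0 + 1 + 0 + 1 = 5 ≡ 1 (mod 2).
  s_3 = 1 + 0 + 1 + 1 + 0 + 0 + 0 + 1 = 4 ≡ 0 (mod 2).
  s_4 = 0 + 0 + 0 + 1 + 1 + 0 + 1 + 1 = 4 ≡ 0 (mod 2).
s = (1, 1, 0, 0)^T — this equals column 12 of H (binary 1100), so error is at position 12.
Correct: flip bit 12 of r = 010101101000101 to get c = 010101101001101.


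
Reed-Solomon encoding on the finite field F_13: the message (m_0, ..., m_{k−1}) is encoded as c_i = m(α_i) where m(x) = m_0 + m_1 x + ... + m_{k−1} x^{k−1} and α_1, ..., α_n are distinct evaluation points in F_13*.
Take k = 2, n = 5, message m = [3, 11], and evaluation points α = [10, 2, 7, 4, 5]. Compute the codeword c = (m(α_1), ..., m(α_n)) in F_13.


c = [9, 12, 2, 8, 6]

Message polynomial: m(x) = 3 + 11·x (mod 13).
For each evaluation point α_i, compute m(α_i) mod 13:
  α_1 = 10: Horner steps 11 → 9, so m(10) = 9.
  α_2 = 2: Horner steps 11 → 12, so m(2) = 12.
  α_3 = 7: Horner steps 11 → 2, so m(7) = 2.
  α_4 = 4: Horner steps 11 → 8, so m(4) = 8.
  α_5 = 5: Horner steps 11 → 6, so m(5) = 6.
Codeword c = [9, 12, 2, 8, 6] ∈ F_13^5.


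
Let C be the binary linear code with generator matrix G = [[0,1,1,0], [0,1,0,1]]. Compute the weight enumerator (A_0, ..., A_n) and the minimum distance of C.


Weight distribution: A_0 = 1, A_2 = 3. Minimum distance d = 2.

Enumerate all 2^2 = 4 messages m ∈ F_2^2.
For each, compute codeword c = mG in F_2^4, then tally its weight.
  m = 00 → c = 0000, weight = 0.
  m = 10 → c = 0110, weight = 2.
  m = 01 → c = 0101, weight = 2.
  m = 11 → c = 0011, weight = 2.
Tally weights:
  weight 0: 1 codewords.
  weight 2: 3 codewords.
Minimum distance d = smallest w > 0 with A_w > 0 = 2.
Sanity: Σ A_w = 4 = 2^2 = 4 ✓.


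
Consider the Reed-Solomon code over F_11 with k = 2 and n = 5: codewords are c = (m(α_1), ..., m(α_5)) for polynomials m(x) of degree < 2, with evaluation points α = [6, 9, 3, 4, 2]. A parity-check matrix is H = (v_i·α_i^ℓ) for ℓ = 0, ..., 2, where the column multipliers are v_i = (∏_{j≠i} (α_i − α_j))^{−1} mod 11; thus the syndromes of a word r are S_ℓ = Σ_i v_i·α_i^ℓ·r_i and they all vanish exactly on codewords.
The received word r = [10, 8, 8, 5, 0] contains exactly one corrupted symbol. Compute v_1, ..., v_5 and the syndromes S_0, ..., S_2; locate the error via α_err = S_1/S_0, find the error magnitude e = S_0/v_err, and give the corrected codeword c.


S = (6, 10, 2), error at position 2, error magnitude e = 7, c = [10, 1, 8, 5, 0].

Step 1: column multipliers v_i = (∏_{j≠i}(α_i − α_j))^{−1} mod 11.
  i = 1 (α = 6): (6−9)(6−3)(6−4)(6−2) = (−3)·3·2·4 = −72 ≡ 5, so v_1 = 5^{−1} = 9 (mod 11).
  i = 2 (α = 9): (9−6)(9−3)(9−4)(9−2) = 3·6·5·7 = 630 ≡ 3, so v_2 = 3^{−1} = 4 (mod 11).
  i = 3 (α = 3): (3−6)(3−9)(3−4)(3−2) = (−3)·(−6)·(−1)·1 = −18 ≡ 4, so v_3 = 4^{−1} = 3 (mod 11).
  i = 4 (α = 4): (4−6)(4−9)(4−3)(4−2) = (−2)·(−5)·1·2 = 20 ≡ 9, so v_4 = 9^{−1} = 5 (mod 11).
  i = 5 (α = 2): (2−6)(2−9)(2−3)(2−4) = (−4)·(−7)·(−1)·(−2) = 56 ≡ 1, so v_5 = 1^{−1} = 1 (mod 11).
  v = [9, 4, 3, 5, 1].
Step 2: syndromes of r = [10, 8, 8, 5, 0] (all sums mod 11).
  S_0 = Σ v_i r_i = 9·10 + 4·8 + 3·8 + 5·5 + 1·0 = 171 ≡ 6.
  S_1 = Σ v_i α_i r_i = 9·6·10 + 4·9·8 + 3·3·8 + 5·4·5 + 1·2·0 = 1000 ≡ 10.
  α_i^2 mod 11 = [3, 4, 9, 5, 4].
  S_2 = Σ v_i α_i^2 r_i = 9·3·10 + 4·4·8 + 3·9·8 + 5·5·5 + 1·4·0 = 739 ≡ 2.
  S = (6, 10, 2) ≠ 0, so r is not a codeword (an error is present).
Step 3: locate the error. For a single error e at position i, S_ℓ = v_i·e·α_i^ℓ, so α_err = S_1/S_0.
  S_0^{−1} = 6^{−1} = 2 (mod 11), so α_err = 10·2 = 20 ≡ 9 = α_2. Error position i = 2.
  Consistency check: S_2/S_1 = 2·10 = 20 ≡ 9 = α_err ✓ (single-error assumption holds).
Step 4: error magnitude e = S_0/v_2 = S_0·∏_{j≠2}(α_2 − α_j) = 6·3 = 18 ≡ 7 (mod 11).
Step 5: correct position 2: c_2 = r_2 − e = 8 − 7 ≡ 1 (mod 11). Hence c = [10, 1, 8, 5, 0].
  Check: interpolating c through the α_i gives m(x) = 6 + 8·x (degree < 2) with m(α_i) = c_i for every i, so c is indeed a codeword.


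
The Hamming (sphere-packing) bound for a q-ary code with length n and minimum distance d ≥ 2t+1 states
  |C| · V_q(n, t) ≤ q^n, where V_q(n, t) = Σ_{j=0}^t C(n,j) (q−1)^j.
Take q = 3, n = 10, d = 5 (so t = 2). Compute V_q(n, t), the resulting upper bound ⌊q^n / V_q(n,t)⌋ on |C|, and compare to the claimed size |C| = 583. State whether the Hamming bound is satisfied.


V_q(n, t) = 201, q^n = 59049, Hamming bound = 293, |C| = 583 > bound (violated).

Step 1: Compute V_q(n, t) = Σ_{j=0}^2 C(n, j) (q−1)^j.
  j = 0: C(10,0)·(2)^0 = 1·1 = 1.
  j = 1: C(10,1)·(2)^1 = 10·2 = 20.
  j = 2: C(10,2)·(2)^2 = 45·4 = 180.
  V_q(n, t) = 1 + 20 + 180 = 201.
Step 2: q^n = 3^10 = 59049.
Step 3: Hamming bound ⌊q^n / V_q(n,t)⌋ = ⌊59049/201⌋ = 293.
Step 4: Compare |C| = 583 to 293: violated.
The claimed |C| lies above the Hamming bound, so no 3-ary code of length 10 with d ≥ 5 can have 583 codewords.


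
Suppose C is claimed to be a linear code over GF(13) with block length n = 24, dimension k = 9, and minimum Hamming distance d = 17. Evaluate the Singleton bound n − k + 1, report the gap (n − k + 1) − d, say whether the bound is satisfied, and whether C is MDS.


Singleton RHS = n − k + 1 = 16, slack = -1, bound violated (no such code; not MDS).

Singleton bound: d ≤ n − k + 1.
Here n = 24, k = 9, so n − k + 1 = 16.
Given d = 17, check d ≤ 16: NO.
Slack = (n − k + 1) − d = -1.
The slack is negative: d = 17 exceeds n − k + 1 = 16 by 1, so the Singleton bound is violated and no linear [24, 9, 17]_13 code can exist. In particular it is not MDS (MDS requires d = n − k + 1 exactly).
Description: the claimed parameters are [24, 9, 17]_13; such a code would be impossible (violates the Singleton bound).


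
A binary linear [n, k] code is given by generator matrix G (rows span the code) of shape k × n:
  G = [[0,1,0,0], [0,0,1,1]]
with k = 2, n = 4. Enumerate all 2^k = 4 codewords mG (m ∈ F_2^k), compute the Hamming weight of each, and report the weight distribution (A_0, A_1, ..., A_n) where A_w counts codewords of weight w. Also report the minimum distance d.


Weight distribution: A_0 = 1, A_1 = 1, A_2 = 1, A_3 = 1. Minimum distance d = 1.

Enumerate all 2^2 = 4 messages m ∈ F_2^2.
For each, compute codeword c = mG in F_2^4, then tally its weight.
  m = 00 → c = 0000, weight = 0.
  m = 10 → c = 0100, weight = 1.
  m = 01 → c = 0011, weight = 2.
  m = 11 → c = 0111, weight = 3.
Tally weights:
  weight 0: 1 codewords.
  weight 1: 1 codewords.
  weight 2: 1 codewords.
  weight 3: 1 codewords.
Minimum distance d = smallest w > 0 with A_w > 0 = 1.
Sanity: Σ A_w = 4 = 2^2 = 4 ✓.


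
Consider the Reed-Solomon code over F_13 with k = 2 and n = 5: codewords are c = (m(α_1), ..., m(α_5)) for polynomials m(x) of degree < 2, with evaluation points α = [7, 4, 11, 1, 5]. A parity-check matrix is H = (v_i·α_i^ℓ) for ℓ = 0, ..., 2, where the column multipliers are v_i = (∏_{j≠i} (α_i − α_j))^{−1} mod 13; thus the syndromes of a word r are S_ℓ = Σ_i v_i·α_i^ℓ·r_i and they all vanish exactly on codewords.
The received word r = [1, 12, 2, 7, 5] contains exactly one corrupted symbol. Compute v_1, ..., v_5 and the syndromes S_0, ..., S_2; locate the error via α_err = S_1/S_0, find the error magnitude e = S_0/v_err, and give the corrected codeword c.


S = (3, 8, 4), error at position 1, error magnitude e = 10, c = [4, 12, 2, 7, 5].

Step 1: column multipliers v_i = (∏_{j≠i}(α_i − α_j))^{−1} mod 13.
  i = 1 (α = 7): (7−4)(7−11)(7−1)(7−5) = 3·(−4)·6·2 = −144 ≡ 12, so v_1 = 12^{−1} = 12 (mod 13).
  i = 2 (α = 4): (4−7)(4−11)(4−1)(4−5) = (−3)·(−7)·3·(−1) = −63 ≡ 2, so v_2 = 2^{−1} = 7 (mod 13).
  i = 3 (α = 11): (11−7)(11−4)(11−1)(11−5) = 4·7·10·6 = 1680 ≡ 3, so v_3 = 3^{−1} = 9 (mod 13).
  i = 4 (α = 1): (1−7)(1−4)(1−11)(1−5) = (−6)·(−3)·(−10)·(−4) = 720 ≡ 5, so v_4 = 5^{−1} = 8 (mod 13).
  i = 5 (α = 5): (5−7)(5−4)(5−11)(5−1) = (−2)·1·(−6)·4 = 48 ≡ 9, so v_5 = 9^{−1} = 3 (mod 13).
  v = [12, 7, 9, 8, 3].
Step 2: syndromes of r = [1, 12, 2, 7, 5] (all sums mod 13).
  S_0 = Σ v_i r_i = 12·1 + 7·12 + 9·2 + 8·7 + 3·5 = 185 ≡ 3.
  S_1 = Σ v_i α_i r_i = 12·7·1 + 7·4·12 + 9·11·2 + 8·1·7 + 3·5·5 = 749 ≡ 8.
  α_i^2 mod 13 = [10, 3, 4, 1, 12].
  S_2 = Σ v_i α_i^2 r_i = 12·10·1 + 7·3·12 + 9·4·2 + 8·1·7 + 3·12·5 = 680 ≡ 4.
  S = (3, 8, 4) ≠ 0, so r is not a codeword (an error is present).
Step 3: locate the error. For a single error e at position i, S_ℓ = v_i·e·α_i^ℓ, so α_err = S_1/S_0.
  S_0^{−1} = 3^{−1} = 9 (mod 13), so α_err = 8·9 = 72 ≡ 7 = α_1. Error position i = 1.
  Consistency check: S_2/S_1 = 4·5 = 20 ≡ 7 = α_err ✓ (single-error assumption holds).
Step 4: error magnitude e = S_0/v_1 = S_0·∏_{j≠1}(α_1 − α_j) = 3·12 = 36 ≡ 10 (mod 13).
Step 5: correct position 1: c_1 = r_1 − e = 1 − 10 ≡ 4 (mod 13). Hence c = [4, 12, 2, 7, 5].
  Check: interpolating c through the α_i gives m(x) = 1 + 6·x (degree < 2) with m(α_i) = c_i for every i, so c is indeed a codeword.
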